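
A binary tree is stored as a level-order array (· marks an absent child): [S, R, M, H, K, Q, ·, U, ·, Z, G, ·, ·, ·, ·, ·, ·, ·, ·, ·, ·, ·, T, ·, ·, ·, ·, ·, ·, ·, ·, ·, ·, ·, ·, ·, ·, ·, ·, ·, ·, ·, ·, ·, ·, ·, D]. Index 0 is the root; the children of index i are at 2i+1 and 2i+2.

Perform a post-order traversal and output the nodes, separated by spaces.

Post-order visits the left subtree, then the right subtree, then the node.
At S: go left to R.
  At R: go left to H.
    At H: go left to U.
      U is a leaf — visit U.
    At H: no right child.
    Visit H.
  At R: go right to K.
    At K: go left to Z.
      Z is a leaf — visit Z.
    At K: go right to G.
      At G: no left child.
      At G: go right to T.
        At T: no left child.
        At T: go right to D.
          D is a leaf — visit D.
        Visit T.
      Visit G.
    Visit K.
  Visit R.
At S: go right to M.
  At M: go left to Q.
    Q is a leaf — visit Q.
  At M: no right child.
  Visit M.
Visit S.

U H Z D T G K R Q M S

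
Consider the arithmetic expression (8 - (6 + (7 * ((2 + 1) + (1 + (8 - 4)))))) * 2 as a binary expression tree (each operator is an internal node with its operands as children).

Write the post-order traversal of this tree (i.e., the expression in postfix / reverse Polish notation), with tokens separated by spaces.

Post-order on an expression tree gives postfix notation: for each operator, emit left operand, right operand, then the operator.

8 6 7 2 1 + 1 8 4 - + + * + - 2 *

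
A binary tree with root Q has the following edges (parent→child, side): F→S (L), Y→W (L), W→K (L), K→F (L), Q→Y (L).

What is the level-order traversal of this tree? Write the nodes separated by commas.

Q, Y, W, K, F, S

Level-order visits nodes level by level from the root, left to right within each level.
Level 0: Q
Level 1: Y
Level 2: W
Level 3: K
Level 4: F
Level 5: S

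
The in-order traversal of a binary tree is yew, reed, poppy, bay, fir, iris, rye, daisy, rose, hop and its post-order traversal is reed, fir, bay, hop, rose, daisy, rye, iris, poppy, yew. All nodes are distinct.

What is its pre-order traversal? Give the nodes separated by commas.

yew, poppy, reed, iris, bay, fir, rye, daisy, rose, hop

The last element of post-order is the root; it splits in-order into left and right subtrees.
Root yew: left subtree has 0 nodes { }, right has 9 {reed, poppy, bay, fir, iris, rye, daisy, rose, hop}.
  Root poppy: left subtree has 1 node {reed}, right has 7 {bay, fir, iris, rye, daisy, rose, hop}.
    Root iris: left subtree has 2 nodes {bay, fir}, right has 4 {rye, daisy, rose, hop}.
      Root bay: left subtree has 0 nodes { }, right has 1 {fir}.
      Root rye: left subtree has 0 nodes { }, right has 3 {daisy, rose, hop}.
        Root daisy: left subtree has 0 nodes { }, right has 2 {rose, hop}.
          Root rose: left subtree has 0 nodes { }, right has 1 {hop}.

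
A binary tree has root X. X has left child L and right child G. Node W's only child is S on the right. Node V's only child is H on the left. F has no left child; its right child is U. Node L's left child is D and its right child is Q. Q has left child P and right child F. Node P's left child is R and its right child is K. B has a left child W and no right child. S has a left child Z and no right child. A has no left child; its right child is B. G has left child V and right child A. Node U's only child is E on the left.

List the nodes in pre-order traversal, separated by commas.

Pre-order visits the node, then its left subtree, then its right subtree.
Visit X.
At X: go left to L.
  Visit L.
  At L: go left to D.
    D is a leaf — visit D.
  At L: go right to Q.
    Visit Q.
    At Q: go left to P.
      Visit P.
      At P: go left to R.
        R is a leaf — visit R.
      At P: go right to K.
        K is a leaf — visit K.
    At Q: go right to F.
      Visit F.
      At F: no left child.
      At F: go right to U.
        Visit U.
        At U: go left to E.
          E is a leaf — visit E.
        At U: no right child.
At X: go right to G.
  Visit G.
  At G: go left to V.
    Visit V.
    At V: go left to H.
      H is a leaf — visit H.
    At V: no right child.
  At G: go right to A.
    Visit A.
    At A: no left child.
    At A: go right to B.
      Visit B.
      At B: go left to W.
        Visit W.
        At W: no left child.
        At W: go right to S.
          Visit S.
          At S: go left to Z.
            Z is a leaf — visit Z.
          At S: no right child.
      At B: no right child.

X, L, D, Q, P, R, K, F, U, E, G, V, H, A, B, W, S, Z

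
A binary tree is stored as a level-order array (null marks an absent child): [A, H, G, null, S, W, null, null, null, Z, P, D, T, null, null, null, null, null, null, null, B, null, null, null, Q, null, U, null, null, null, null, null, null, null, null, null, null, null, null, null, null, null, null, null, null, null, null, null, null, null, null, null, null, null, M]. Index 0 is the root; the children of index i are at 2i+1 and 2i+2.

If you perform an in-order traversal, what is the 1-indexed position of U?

11

In-order visits the left subtree, then the node, then the right subtree.
At A: go left to H.
  At H: no left child.
  Visit H.
  At H: go right to S.
    At S: go left to Z.
      At Z: no left child.
      Visit Z.
      At Z: go right to B.
        B is a leaf — visit B.
    Visit S.
    At S: go right to P.
      P is a leaf — visit P.
Visit A.
At A: go right to G.
  At G: go left to W.
    At W: go left to D.
      At D: no left child.
      Visit D.
      At D: go right to Q.
        Q is a leaf — visit Q.
    Visit W.
    At W: go right to T.
      At T: no left child.
      Visit T.
      At T: go right to U.
        At U: no left child.
        Visit U.
        At U: go right to M.
          M is a leaf — visit M.
  Visit G.
  At G: no right child.
Full in-order sequence: H, Z, B, S, P, A, D, Q, W, T, U, M, G.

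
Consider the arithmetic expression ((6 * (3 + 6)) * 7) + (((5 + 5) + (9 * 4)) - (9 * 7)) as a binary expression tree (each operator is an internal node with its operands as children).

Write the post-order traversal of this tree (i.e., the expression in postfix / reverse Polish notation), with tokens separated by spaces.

Post-order on an expression tree gives postfix notation: for each operator, emit left operand, right operand, then the operator.

6 3 6 + * 7 * 5 5 + 9 4 * + 9 7 * - +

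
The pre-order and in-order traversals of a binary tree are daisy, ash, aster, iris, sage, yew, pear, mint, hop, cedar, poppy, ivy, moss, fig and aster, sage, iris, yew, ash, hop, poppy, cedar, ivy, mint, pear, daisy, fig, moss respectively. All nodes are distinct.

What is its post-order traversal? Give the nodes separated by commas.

sage, yew, iris, aster, poppy, ivy, cedar, hop, mint, pear, ash, fig, moss, daisy

The first element of pre-order is the root; it splits in-order into left and right subtrees.
Root daisy: left subtree has 11 nodes {aster, sage, iris, yew, ash, hop, poppy, cedar, ivy, mint, pear}, right has 2 {fig, moss}.
  Root ash: left subtree has 4 nodes {aster, sage, iris, yew}, right has 6 {hop, poppy, cedar, ivy, mint, pear}.
    Root aster: left subtree has 0 nodes { }, right has 3 {sage, iris, yew}.
      Root iris: left subtree has 1 node {sage}, right has 1 {yew}.
    Root pear: left subtree has 5 nodes {hop, poppy, cedar, ivy, mint}, right has 0 { }.
      Root mint: left subtree has 4 nodes {hop, poppy, cedar, ivy}, right has 0 { }.
        Root hop: left subtree has 0 nodes { }, right has 3 {poppy, cedar, ivy}.
          Root cedar: left subtree has 1 node {poppy}, right has 1 {ivy}.
  Root moss: left subtree has 1 node {fig}, right has 0 { }.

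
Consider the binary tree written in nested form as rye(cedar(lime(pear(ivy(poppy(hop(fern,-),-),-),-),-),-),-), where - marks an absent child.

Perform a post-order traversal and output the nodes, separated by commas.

fern, hop, poppy, ivy, pear, lime, cedar, rye

Post-order visits the left subtree, then the right subtree, then the node.
At rye: go left to cedar.
  At cedar: go left to lime.
    At lime: go left to pear.
      At pear: go left to ivy.
        At ivy: go left to poppy.
          At poppy: go left to hop.
            At hop: go left to fern.
              fern is a leaf — visit fern.
            At hop: no right child.
            Visit hop.
          At poppy: no right child.
          Visit poppy.
        At ivy: no right child.
        Visit ivy.
      At pear: no right child.
      Visit pear.
    At lime: no right child.
    Visit lime.
  At cedar: no right child.
  Visit cedar.
At rye: no right child.
Visit rye.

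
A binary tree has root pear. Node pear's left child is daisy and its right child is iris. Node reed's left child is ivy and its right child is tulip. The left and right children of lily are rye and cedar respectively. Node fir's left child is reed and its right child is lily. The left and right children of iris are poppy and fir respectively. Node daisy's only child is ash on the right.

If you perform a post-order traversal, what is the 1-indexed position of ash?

1

Post-order visits the left subtree, then the right subtree, then the node.
At pear: go left to daisy.
  At daisy: no left child.
  At daisy: go right to ash.
    ash is a leaf — visit ash.
  Visit daisy.
At pear: go right to iris.
  At iris: go left to poppy.
    poppy is a leaf — visit poppy.
  At iris: go right to fir.
    At fir: go left to reed.
      At reed: go left to ivy.
        ivy is a leaf — visit ivy.
      At reed: go right to tulip.
        tulip is a leaf — visit tulip.
      Visit reed.
    At fir: go right to lily.
      At lily: go left to rye.
        rye is a leaf — visit rye.
      At lily: go right to cedar.
        cedar is a leaf — visit cedar.
      Visit lily.
    Visit fir.
  Visit iris.
Visit pear.
Full post-order sequence: ash, daisy, poppy, ivy, tulip, reed, rye, cedar, lily, fir, iris, pear.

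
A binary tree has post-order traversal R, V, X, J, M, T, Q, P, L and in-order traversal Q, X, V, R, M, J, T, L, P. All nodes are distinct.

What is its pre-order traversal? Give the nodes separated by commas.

The last element of post-order is the root; it splits in-order into left and right subtrees.
Root L: left subtree has 7 nodes {Q, X, V, R, M, J, T}, right has 1 {P}.
  Root Q: left subtree has 0 nodes { }, right has 6 {X, V, R, M, J, T}.
    Root T: left subtree has 5 nodes {X, V, R, M, J}, right has 0 { }.
      Root M: left subtree has 3 nodes {X, V, R}, right has 1 {J}.
        Root X: left subtree has 0 nodes { }, right has 2 {V, R}.
          Root V: left subtree has 0 nodes { }, right has 1 {R}.

L, Q, T, M, X, V, R, J, P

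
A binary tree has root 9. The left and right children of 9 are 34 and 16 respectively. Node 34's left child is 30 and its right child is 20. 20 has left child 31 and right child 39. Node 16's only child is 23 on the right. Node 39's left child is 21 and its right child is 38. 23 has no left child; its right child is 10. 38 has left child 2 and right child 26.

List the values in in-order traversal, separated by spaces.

30 34 31 20 21 39 2 38 26 9 16 23 10

In-order visits the left subtree, then the node, then the right subtree.
At 9: go left to 34.
  At 34: go left to 30.
    30 is a leaf — visit 30.
  Visit 34.
  At 34: go right to 20.
    At 20: go left to 31.
      31 is a leaf — visit 31.
    Visit 20.
    At 20: go right to 39.
      At 39: go left to 21.
        21 is a leaf — visit 21.
      Visit 39.
      At 39: go right to 38.
        At 38: go left to 2.
          2 is a leaf — visit 2.
        Visit 38.
        At 38: go right to 26.
          26 is a leaf — visit 26.
Visit 9.
At 9: go right to 16.
  At 16: no left child.
  Visit 16.
  At 16: go right to 23.
    At 23: no left child.
    Visit 23.
    At 23: go right to 10.
      10 is a leaf — visit 10.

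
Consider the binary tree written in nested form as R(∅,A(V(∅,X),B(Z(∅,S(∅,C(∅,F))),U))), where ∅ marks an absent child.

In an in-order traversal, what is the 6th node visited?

In-order visits the left subtree, then the node, then the right subtree.
At R: no left child.
Visit R.
At R: go right to A.
  At A: go left to V.
    At V: no left child.
    Visit V.
    At V: go right to X.
      X is a leaf — visit X.
  Visit A.
  At A: go right to B.
    At B: go left to Z.
      At Z: no left child.
      Visit Z.
      At Z: go right to S.
        At S: no left child.
        Visit S.
        At S: go right to C.
          At C: no left child.
          Visit C.
          At C: go right to F.
            F is a leaf — visit F.
    Visit B.
    At B: go right to U.
      U is a leaf — visit U.
Full in-order sequence: R, V, X, A, Z, S, C, F, B, U.

S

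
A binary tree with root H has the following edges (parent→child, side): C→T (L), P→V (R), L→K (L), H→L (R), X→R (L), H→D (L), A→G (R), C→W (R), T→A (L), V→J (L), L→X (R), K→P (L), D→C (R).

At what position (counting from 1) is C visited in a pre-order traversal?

Pre-order visits the node, then its left subtree, then its right subtree.
Visit H.
At H: go left to D.
  Visit D.
  At D: no left child.
  At D: go right to C.
    Visit C.
    At C: go left to T.
      Visit T.
      At T: go left to A.
        Visit A.
        At A: no left child.
        At A: go right to G.
          G is a leaf — visit G.
      At T: no right child.
    At C: go right to W.
      W is a leaf — visit W.
At H: go right to L.
  Visit L.
  At L: go left to K.
    Visit K.
    At K: go left to P.
      Visit P.
      At P: no left child.
      At P: go right to V.
        Visit V.
        At V: go left to J.
          J is a leaf — visit J.
        At V: no right child.
    At K: no right child.
  At L: go right to X.
    Visit X.
    At X: go left to R.
      R is a leaf — visit R.
    At X: no right child.
Full pre-order sequence: H, D, C, T, A, G, W, L, K, P, V, J, X, R.

3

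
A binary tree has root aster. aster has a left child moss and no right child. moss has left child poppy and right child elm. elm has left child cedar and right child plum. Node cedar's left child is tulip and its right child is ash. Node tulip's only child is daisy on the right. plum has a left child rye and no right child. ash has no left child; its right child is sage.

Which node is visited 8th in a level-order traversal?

ash

Level-order visits nodes level by level from the root, left to right within each level.
Level 0: aster
Level 1: moss
Level 2: poppy, elm
Level 3: cedar, plum
Level 4: tulip, ash, rye
Level 5: daisy, sage
Full level-order sequence: aster, moss, poppy, elm, cedar, plum, tulip, ash, rye, daisy, sage.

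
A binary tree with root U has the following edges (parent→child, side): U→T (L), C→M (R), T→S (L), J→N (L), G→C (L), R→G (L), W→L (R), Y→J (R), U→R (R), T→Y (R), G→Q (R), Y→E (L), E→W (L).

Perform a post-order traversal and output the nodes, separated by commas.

S, L, W, E, N, J, Y, T, M, C, Q, G, R, U

Post-order visits the left subtree, then the right subtree, then the node.
At U: go left to T.
  At T: go left to S.
    S is a leaf — visit S.
  At T: go right to Y.
    At Y: go left to E.
      At E: go left to W.
        At W: no left child.
        At W: go right to L.
          L is a leaf — visit L.
        Visit W.
      At E: no right child.
      Visit E.
    At Y: go right to J.
      At J: go left to N.
        N is a leaf — visit N.
      At J: no right child.
      Visit J.
    Visit Y.
  Visit T.
At U: go right to R.
  At R: go left to G.
    At G: go left to C.
      At C: no left child.
      At C: go right to M.
        M is a leaf — visit M.
      Visit C.
    At G: go right to Q.
      Q is a leaf — visit Q.
    Visit G.
  At R: no right child.
  Visit R.
Visit U.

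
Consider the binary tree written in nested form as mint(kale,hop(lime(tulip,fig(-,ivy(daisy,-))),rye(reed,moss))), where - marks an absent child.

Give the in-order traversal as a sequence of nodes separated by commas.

In-order visits the left subtree, then the node, then the right subtree.
At mint: go left to kale.
  kale is a leaf — visit kale.
Visit mint.
At mint: go right to hop.
  At hop: go left to lime.
    At lime: go left to tulip.
      tulip is a leaf — visit tulip.
    Visit lime.
    At lime: go right to fig.
      At fig: no left child.
      Visit fig.
      At fig: go right to ivy.
        At ivy: go left to daisy.
          daisy is a leaf — visit daisy.
        Visit ivy.
        At ivy: no right child.
  Visit hop.
  At hop: go right to rye.
    At rye: go left to reed.
      reed is a leaf — visit reed.
    Visit rye.
    At rye: go right to moss.
      moss is a leaf — visit moss.

kale, mint, tulip, lime, fig, daisy, ivy, hop, reed, rye, moss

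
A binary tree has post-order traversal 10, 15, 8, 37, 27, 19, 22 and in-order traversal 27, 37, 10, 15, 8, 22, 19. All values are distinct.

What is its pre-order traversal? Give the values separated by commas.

The last element of post-order is the root; it splits in-order into left and right subtrees.
Root 22: left subtree has 5 nodes {27, 37, 10, 15, 8}, right has 1 {19}.
  Root 27: left subtree has 0 nodes { }, right has 4 {37, 10, 15, 8}.
    Root 37: left subtree has 0 nodes { }, right has 3 {10, 15, 8}.
      Root 8: left subtree has 2 nodes {10, 15}, right has 0 { }.
        Root 15: left subtree has 1 node {10}, right has 0 { }.

22, 27, 37, 8, 15, 10, 19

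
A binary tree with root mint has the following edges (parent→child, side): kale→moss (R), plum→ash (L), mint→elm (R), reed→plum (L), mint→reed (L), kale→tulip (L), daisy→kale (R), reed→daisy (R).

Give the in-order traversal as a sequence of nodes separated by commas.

In-order visits the left subtree, then the node, then the right subtree.
At mint: go left to reed.
  At reed: go left to plum.
    At plum: go left to ash.
      ash is a leaf — visit ash.
    Visit plum.
    At plum: no right child.
  Visit reed.
  At reed: go right to daisy.
    At daisy: no left child.
    Visit daisy.
    At daisy: go right to kale.
      At kale: go left to tulip.
        tulip is a leaf — visit tulip.
      Visit kale.
      At kale: go right to moss.
        moss is a leaf — visit moss.
Visit mint.
At mint: go right to elm.
  elm is a leaf — visit elm.

ash, plum, reed, daisy, tulip, kale, moss, mint, elm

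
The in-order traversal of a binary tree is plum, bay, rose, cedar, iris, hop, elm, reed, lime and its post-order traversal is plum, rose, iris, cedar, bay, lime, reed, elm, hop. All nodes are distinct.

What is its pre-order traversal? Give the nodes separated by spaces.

The last element of post-order is the root; it splits in-order into left and right subtrees.
Root hop: left subtree has 5 nodes {plum, bay, rose, cedar, iris}, right has 3 {elm, reed, lime}.
  Root bay: left subtree has 1 node {plum}, right has 3 {rose, cedar, iris}.
    Root cedar: left subtree has 1 node {rose}, right has 1 {iris}.
  Root elm: left subtree has 0 nodes { }, right has 2 {reed, lime}.
    Root reed: left subtree has 0 nodes { }, right has 1 {lime}.

hop bay plum cedar rose iris elm reed lime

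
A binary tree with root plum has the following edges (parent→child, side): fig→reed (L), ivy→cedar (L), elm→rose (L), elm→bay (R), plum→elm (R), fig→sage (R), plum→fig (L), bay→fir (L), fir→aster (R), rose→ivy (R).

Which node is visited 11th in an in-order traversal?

In-order visits the left subtree, then the node, then the right subtree.
At plum: go left to fig.
  At fig: go left to reed.
    reed is a leaf — visit reed.
  Visit fig.
  At fig: go right to sage.
    sage is a leaf — visit sage.
Visit plum.
At plum: go right to elm.
  At elm: go left to rose.
    At rose: no left child.
    Visit rose.
    At rose: go right to ivy.
      At ivy: go left to cedar.
        cedar is a leaf — visit cedar.
      Visit ivy.
      At ivy: no right child.
  Visit elm.
  At elm: go right to bay.
    At bay: go left to fir.
      At fir: no left child.
      Visit fir.
      At fir: go right to aster.
        aster is a leaf — visit aster.
    Visit bay.
    At bay: no right child.
Full in-order sequence: reed, fig, sage, plum, rose, cedar, ivy, elm, fir, aster, bay.

bay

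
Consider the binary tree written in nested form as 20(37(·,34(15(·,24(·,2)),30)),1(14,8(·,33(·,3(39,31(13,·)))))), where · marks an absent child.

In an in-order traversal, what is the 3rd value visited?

24

In-order visits the left subtree, then the node, then the right subtree.
At 20: go left to 37.
  At 37: no left child.
  Visit 37.
  At 37: go right to 34.
    At 34: go left to 15.
      At 15: no left child.
      Visit 15.
      At 15: go right to 24.
        At 24: no left child.
        Visit 24.
        At 24: go right to 2.
          2 is a leaf — visit 2.
    Visit 34.
    At 34: go right to 30.
      30 is a leaf — visit 30.
Visit 20.
At 20: go right to 1.
  At 1: go left to 14.
    14 is a leaf — visit 14.
  Visit 1.
  At 1: go right to 8.
    At 8: no left child.
    Visit 8.
    At 8: go right to 33.
      At 33: no left child.
      Visit 33.
      At 33: go right to 3.
        At 3: go left to 39.
          39 is a leaf — visit 39.
        Visit 3.
        At 3: go right to 31.
          At 31: go left to 13.
            13 is a leaf — visit 13.
          Visit 31.
          At 31: no right child.
Full in-order sequence: 37, 15, 24, 2, 34, 30, 20, 14, 1, 8, 33, 39, 3, 13, 31.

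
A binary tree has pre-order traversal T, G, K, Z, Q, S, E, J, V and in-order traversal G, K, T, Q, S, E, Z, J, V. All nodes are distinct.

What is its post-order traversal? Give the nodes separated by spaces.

K G E S Q V J Z T

The first element of pre-order is the root; it splits in-order into left and right subtrees.
Root T: left subtree has 2 nodes {G, K}, right has 6 {Q, S, E, Z, J, V}.
  Root G: left subtree has 0 nodes { }, right has 1 {K}.
  Root Z: left subtree has 3 nodes {Q, S, E}, right has 2 {J, V}.
    Root Q: left subtree has 0 nodes { }, right has 2 {S, E}.
      Root S: left subtree has 0 nodes { }, right has 1 {E}.
    Root J: left subtree has 0 nodes { }, right has 1 {V}.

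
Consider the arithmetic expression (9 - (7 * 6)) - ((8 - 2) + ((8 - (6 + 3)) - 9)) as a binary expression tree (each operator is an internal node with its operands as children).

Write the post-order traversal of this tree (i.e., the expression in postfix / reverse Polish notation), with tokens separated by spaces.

9 7 6 * - 8 2 - 8 6 3 + - 9 - + -

Post-order on an expression tree gives postfix notation: for each operator, emit left operand, right operand, then the operator.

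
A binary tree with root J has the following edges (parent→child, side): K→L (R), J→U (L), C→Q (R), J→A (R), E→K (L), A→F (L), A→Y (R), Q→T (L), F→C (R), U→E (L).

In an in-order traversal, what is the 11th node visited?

Y

In-order visits the left subtree, then the node, then the right subtree.
At J: go left to U.
  At U: go left to E.
    At E: go left to K.
      At K: no left child.
      Visit K.
      At K: go right to L.
        L is a leaf — visit L.
    Visit E.
    At E: no right child.
  Visit U.
  At U: no right child.
Visit J.
At J: go right to A.
  At A: go left to F.
    At F: no left child.
    Visit F.
    At F: go right to C.
      At C: no left child.
      Visit C.
      At C: go right to Q.
        At Q: go left to T.
          T is a leaf — visit T.
        Visit Q.
        At Q: no right child.
  Visit A.
  At A: go right to Y.
    Y is a leaf — visit Y.
Full in-order sequence: K, L, E, U, J, F, C, T, Q, A, Y.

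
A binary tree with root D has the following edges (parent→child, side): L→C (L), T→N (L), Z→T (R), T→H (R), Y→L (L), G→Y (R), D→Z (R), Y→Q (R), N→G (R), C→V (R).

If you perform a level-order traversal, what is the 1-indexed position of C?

10

Level-order visits nodes level by level from the root, left to right within each level.
Level 0: D
Level 1: Z
Level 2: T
Level 3: N, H
Level 4: G
Level 5: Y
Level 6: L, Q
Level 7: C
Level 8: V
Full level-order sequence: D, Z, T, N, H, G, Y, L, Q, C, V.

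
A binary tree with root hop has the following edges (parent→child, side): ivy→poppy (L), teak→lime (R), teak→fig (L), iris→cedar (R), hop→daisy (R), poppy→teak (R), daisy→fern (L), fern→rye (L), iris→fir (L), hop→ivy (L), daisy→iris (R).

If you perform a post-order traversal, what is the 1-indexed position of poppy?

4

Post-order visits the left subtree, then the right subtree, then the node.
At hop: go left to ivy.
  At ivy: go left to poppy.
    At poppy: no left child.
    At poppy: go right to teak.
      At teak: go left to fig.
        fig is a leaf — visit fig.
      At teak: go right to lime.
        lime is a leaf — visit lime.
      Visit teak.
    Visit poppy.
  At ivy: no right child.
  Visit ivy.
At hop: go right to daisy.
  At daisy: go left to fern.
    At fern: go left to rye.
      rye is a leaf — visit rye.
    At fern: no right child.
    Visit fern.
  At daisy: go right to iris.
    At iris: go left to fir.
      fir is a leaf — visit fir.
    At iris: go right to cedar.
      cedar is a leaf — visit cedar.
    Visit iris.
  Visit daisy.
Visit hop.
Full post-order sequence: fig, lime, teak, poppy, ivy, rye, fern, fir, cedar, iris, daisy, hop.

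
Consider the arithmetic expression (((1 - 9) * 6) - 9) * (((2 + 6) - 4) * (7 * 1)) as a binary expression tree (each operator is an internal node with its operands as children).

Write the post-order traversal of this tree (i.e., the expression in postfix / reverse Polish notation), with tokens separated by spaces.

Post-order on an expression tree gives postfix notation: for each operator, emit left operand, right operand, then the operator.

1 9 - 6 * 9 - 2 6 + 4 - 7 1 * * *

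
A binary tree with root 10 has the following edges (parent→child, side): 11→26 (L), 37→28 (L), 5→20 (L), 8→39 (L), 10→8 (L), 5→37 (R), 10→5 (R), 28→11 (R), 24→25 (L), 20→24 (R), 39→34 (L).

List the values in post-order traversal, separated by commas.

34, 39, 8, 25, 24, 20, 26, 11, 28, 37, 5, 10

Post-order visits the left subtree, then the right subtree, then the node.
At 10: go left to 8.
  At 8: go left to 39.
    At 39: go left to 34.
      34 is a leaf — visit 34.
    At 39: no right child.
    Visit 39.
  At 8: no right child.
  Visit 8.
At 10: go right to 5.
  At 5: go left to 20.
    At 20: no left child.
    At 20: go right to 24.
      At 24: go left to 25.
        25 is a leaf — visit 25.
      At 24: no right child.
      Visit 24.
    Visit 20.
  At 5: go right to 37.
    At 37: go left to 28.
      At 28: no left child.
      At 28: go right to 11.
        At 11: go left to 26.
          26 is a leaf — visit 26.
        At 11: no right child.
        Visit 11.
      Visit 28.
    At 37: no right child.
    Visit 37.
  Visit 5.
Visit 10.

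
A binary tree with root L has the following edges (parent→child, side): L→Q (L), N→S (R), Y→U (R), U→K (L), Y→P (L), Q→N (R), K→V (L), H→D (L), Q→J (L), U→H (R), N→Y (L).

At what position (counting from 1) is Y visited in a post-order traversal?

8

Post-order visits the left subtree, then the right subtree, then the node.
At L: go left to Q.
  At Q: go left to J.
    J is a leaf — visit J.
  At Q: go right to N.
    At N: go left to Y.
      At Y: go left to P.
        P is a leaf — visit P.
      At Y: go right to U.
        At U: go left to K.
          At K: go left to V.
            V is a leaf — visit V.
          At K: no right child.
          Visit K.
        At U: go right to H.
          At H: go left to D.
            D is a leaf — visit D.
          At H: no right child.
          Visit H.
        Visit U.
      Visit Y.
    At N: go right to S.
      S is a leaf — visit S.
    Visit N.
  Visit Q.
At L: no right child.
Visit L.
Full post-order sequence: J, P, V, K, D, H, U, Y, S, N, Q, L.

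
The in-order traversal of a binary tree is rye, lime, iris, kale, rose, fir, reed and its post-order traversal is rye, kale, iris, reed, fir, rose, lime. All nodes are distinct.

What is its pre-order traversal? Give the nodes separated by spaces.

The last element of post-order is the root; it splits in-order into left and right subtrees.
Root lime: left subtree has 1 node {rye}, right has 5 {iris, kale, rose, fir, reed}.
  Root rose: left subtree has 2 nodes {iris, kale}, right has 2 {fir, reed}.
    Root iris: left subtree has 0 nodes { }, right has 1 {kale}.
    Root fir: left subtree has 0 nodes { }, right has 1 {reed}.

lime rye rose iris kale fir reed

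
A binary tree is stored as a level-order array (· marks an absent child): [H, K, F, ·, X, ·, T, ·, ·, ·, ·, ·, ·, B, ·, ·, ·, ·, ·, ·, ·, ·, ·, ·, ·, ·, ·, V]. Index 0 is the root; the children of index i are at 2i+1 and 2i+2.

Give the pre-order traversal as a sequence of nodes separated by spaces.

H K X F T B V

Pre-order visits the node, then its left subtree, then its right subtree.
Visit H.
At H: go left to K.
  Visit K.
  At K: no left child.
  At K: go right to X.
    X is a leaf — visit X.
At H: go right to F.
  Visit F.
  At F: no left child.
  At F: go right to T.
    Visit T.
    At T: go left to B.
      Visit B.
      At B: go left to V.
        V is a leaf — visit V.
      At B: no right child.
    At T: no right child.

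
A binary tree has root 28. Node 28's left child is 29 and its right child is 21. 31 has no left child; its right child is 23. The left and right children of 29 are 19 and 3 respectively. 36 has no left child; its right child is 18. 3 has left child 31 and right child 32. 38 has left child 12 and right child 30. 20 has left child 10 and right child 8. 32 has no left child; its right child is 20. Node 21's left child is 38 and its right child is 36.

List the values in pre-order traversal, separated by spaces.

28 29 19 3 31 23 32 20 10 8 21 38 12 30 36 18

Pre-order visits the node, then its left subtree, then its right subtree.
Visit 28.
At 28: go left to 29.
  Visit 29.
  At 29: go left to 19.
    19 is a leaf — visit 19.
  At 29: go right to 3.
    Visit 3.
    At 3: go left to 31.
      Visit 31.
      At 31: no left child.
      At 31: go right to 23.
        23 is a leaf — visit 23.
    At 3: go right to 32.
      Visit 32.
      At 32: no left child.
      At 32: go right to 20.
        Visit 20.
        At 20: go left to 10.
          10 is a leaf — visit 10.
        At 20: go right to 8.
          8 is a leaf — visit 8.
At 28: go right to 21.
  Visit 21.
  At 21: go left to 38.
    Visit 38.
    At 38: go left to 12.
      12 is a leaf — visit 12.
    At 38: go right to 30.
      30 is a leaf — visit 30.
  At 21: go right to 36.
    Visit 36.
    At 36: no left child.
    At 36: go right to 18.
      18 is a leaf — visit 18.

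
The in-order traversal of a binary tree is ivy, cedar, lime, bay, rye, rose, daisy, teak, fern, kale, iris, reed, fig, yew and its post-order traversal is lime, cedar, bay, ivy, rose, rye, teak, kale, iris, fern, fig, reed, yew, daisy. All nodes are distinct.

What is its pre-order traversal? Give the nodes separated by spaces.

daisy rye ivy bay cedar lime rose yew reed fern teak iris kale fig

The last element of post-order is the root; it splits in-order into left and right subtrees.
Root daisy: left subtree has 6 nodes {ivy, cedar, lime, bay, rye, rose}, right has 7 {teak, fern, kale, iris, reed, fig, yew}.
  Root rye: left subtree has 4 nodes {ivy, cedar, lime, bay}, right has 1 {rose}.
    Root ivy: left subtree has 0 nodes { }, right has 3 {cedar, lime, bay}.
      Root bay: left subtree has 2 nodes {cedar, lime}, right has 0 { }.
        Root cedar: left subtree has 0 nodes { }, right has 1 {lime}.
  Root yew: left subtree has 6 nodes {teak, fern, kale, iris, reed, fig}, right has 0 { }.
    Root reed: left subtree has 4 nodes {teak, fern, kale, iris}, right has 1 {fig}.
      Root fern: left subtree has 1 node {teak}, right has 2 {kale, iris}.
        Root iris: left subtree has 1 node {kale}, right has 0 { }.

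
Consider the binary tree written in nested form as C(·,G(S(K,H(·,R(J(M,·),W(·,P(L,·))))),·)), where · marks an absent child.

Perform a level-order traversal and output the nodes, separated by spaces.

C G S K H R J W M P L

Level-order visits nodes level by level from the root, left to right within each level.
Level 0: C
Level 1: G
Level 2: S
Level 3: K, H
Level 4: R
Level 5: J, W
Level 6: M, P
Level 7: L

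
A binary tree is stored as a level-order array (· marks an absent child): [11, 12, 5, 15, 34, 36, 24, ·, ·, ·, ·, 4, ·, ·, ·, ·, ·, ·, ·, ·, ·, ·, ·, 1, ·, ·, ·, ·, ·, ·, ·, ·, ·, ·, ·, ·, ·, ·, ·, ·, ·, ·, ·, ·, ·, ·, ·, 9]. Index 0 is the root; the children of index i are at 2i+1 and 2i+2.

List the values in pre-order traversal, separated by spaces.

11 12 15 34 5 36 4 1 9 24

Pre-order visits the node, then its left subtree, then its right subtree.
Visit 11.
At 11: go left to 12.
  Visit 12.
  At 12: go left to 15.
    15 is a leaf — visit 15.
  At 12: go right to 34.
    34 is a leaf — visit 34.
At 11: go right to 5.
  Visit 5.
  At 5: go left to 36.
    Visit 36.
    At 36: go left to 4.
      Visit 4.
      At 4: go left to 1.
        Visit 1.
        At 1: go left to 9.
          9 is a leaf — visit 9.
        At 1: no right child.
      At 4: no right child.
    At 36: no right child.
  At 5: go right to 24.
    24 is a leaf — visit 24.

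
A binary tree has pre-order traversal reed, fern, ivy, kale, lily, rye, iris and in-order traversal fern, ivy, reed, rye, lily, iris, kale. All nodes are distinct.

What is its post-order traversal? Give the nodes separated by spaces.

ivy fern rye iris lily kale reed

The first element of pre-order is the root; it splits in-order into left and right subtrees.
Root reed: left subtree has 2 nodes {fern, ivy}, right has 4 {rye, lily, iris, kale}.
  Root fern: left subtree has 0 nodes { }, right has 1 {ivy}.
  Root kale: left subtree has 3 nodes {rye, lily, iris}, right has 0 { }.
    Root lily: left subtree has 1 node {rye}, right has 1 {iris}.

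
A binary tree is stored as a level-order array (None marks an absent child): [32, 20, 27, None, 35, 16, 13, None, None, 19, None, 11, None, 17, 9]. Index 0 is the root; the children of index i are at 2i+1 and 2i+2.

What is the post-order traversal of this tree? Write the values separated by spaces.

Post-order visits the left subtree, then the right subtree, then the node.
At 32: go left to 20.
  At 20: no left child.
  At 20: go right to 35.
    At 35: go left to 19.
      19 is a leaf — visit 19.
    At 35: no right child.
    Visit 35.
  Visit 20.
At 32: go right to 27.
  At 27: go left to 16.
    At 16: go left to 11.
      11 is a leaf — visit 11.
    At 16: no right child.
    Visit 16.
  At 27: go right to 13.
    At 13: go left to 17.
      17 is a leaf — visit 17.
    At 13: go right to 9.
      9 is a leaf — visit 9.
    Visit 13.
  Visit 27.
Visit 32.

19 35 20 11 16 17 9 13 27 32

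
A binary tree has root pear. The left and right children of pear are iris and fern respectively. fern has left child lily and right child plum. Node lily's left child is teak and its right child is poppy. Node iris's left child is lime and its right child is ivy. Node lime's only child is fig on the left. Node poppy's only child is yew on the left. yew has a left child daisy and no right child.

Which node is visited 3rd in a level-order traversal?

Level-order visits nodes level by level from the root, left to right within each level.
Level 0: pear
Level 1: iris, fern
Level 2: lime, ivy, lily, plum
Level 3: fig, teak, poppy
Level 4: yew
Level 5: daisy
Full level-order sequence: pear, iris, fern, lime, ivy, lily, plum, fig, teak, poppy, yew, daisy.

fern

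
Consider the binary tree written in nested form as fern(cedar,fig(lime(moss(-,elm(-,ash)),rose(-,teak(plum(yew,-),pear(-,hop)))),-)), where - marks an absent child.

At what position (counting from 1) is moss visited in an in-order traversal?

In-order visits the left subtree, then the node, then the right subtree.
At fern: go left to cedar.
  cedar is a leaf — visit cedar.
Visit fern.
At fern: go right to fig.
  At fig: go left to lime.
    At lime: go left to moss.
      At moss: no left child.
      Visit moss.
      At moss: go right to elm.
        At elm: no left child.
        Visit elm.
        At elm: go right to ash.
          ash is a leaf — visit ash.
    Visit lime.
    At lime: go right to rose.
      At rose: no left child.
      Visit rose.
      At rose: go right to teak.
        At teak: go left to plum.
          At plum: go left to yew.
            yew is a leaf — visit yew.
          Visit plum.
          At plum: no right child.
        Visit teak.
        At teak: go right to pear.
          At pear: no left child.
          Visit pear.
          At pear: go right to hop.
            hop is a leaf — visit hop.
  Visit fig.
  At fig: no right child.
Full in-order sequence: cedar, fern, moss, elm, ash, lime, rose, yew, plum, teak, pear, hop, fig.

3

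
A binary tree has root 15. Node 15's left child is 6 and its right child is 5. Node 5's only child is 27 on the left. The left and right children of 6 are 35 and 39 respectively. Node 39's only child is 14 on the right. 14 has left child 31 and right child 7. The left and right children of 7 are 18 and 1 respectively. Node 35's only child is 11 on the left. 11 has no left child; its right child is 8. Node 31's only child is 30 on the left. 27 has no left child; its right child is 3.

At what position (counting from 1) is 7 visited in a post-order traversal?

8

Post-order visits the left subtree, then the right subtree, then the node.
At 15: go left to 6.
  At 6: go left to 35.
    At 35: go left to 11.
      At 11: no left child.
      At 11: go right to 8.
        8 is a leaf — visit 8.
      Visit 11.
    At 35: no right child.
    Visit 35.
  At 6: go right to 39.
    At 39: no left child.
    At 39: go right to 14.
      At 14: go left to 31.
        At 31: go left to 30.
          30 is a leaf — visit 30.
        At 31: no right child.
        Visit 31.
      At 14: go right to 7.
        At 7: go left to 18.
          18 is a leaf — visit 18.
        At 7: go right to 1.
          1 is a leaf — visit 1.
        Visit 7.
      Visit 14.
    Visit 39.
  Visit 6.
At 15: go right to 5.
  At 5: go left to 27.
    At 27: no left child.
    At 27: go right to 3.
      3 is a leaf — visit 3.
    Visit 27.
  At 5: no right child.
  Visit 5.
Visit 15.
Full post-order sequence: 8, 11, 35, 30, 31, 18, 1, 7, 14, 39, 6, 3, 27, 5, 15.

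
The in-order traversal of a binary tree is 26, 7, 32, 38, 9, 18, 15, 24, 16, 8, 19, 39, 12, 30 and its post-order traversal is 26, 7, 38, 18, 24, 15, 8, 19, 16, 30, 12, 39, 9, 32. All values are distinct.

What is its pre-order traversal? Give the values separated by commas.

32, 7, 26, 9, 38, 39, 16, 15, 18, 24, 19, 8, 12, 30

The last element of post-order is the root; it splits in-order into left and right subtrees.
Root 32: left subtree has 2 nodes {26, 7}, right has 11 {38, 9, 18, 15, 24, 16, 8, 19, 39, 12, 30}.
  Root 7: left subtree has 1 node {26}, right has 0 { }.
  Root 9: left subtree has 1 node {38}, right has 9 {18, 15, 24, 16, 8, 19, 39, 12, 30}.
    Root 39: left subtree has 6 nodes {18, 15, 24, 16, 8, 19}, right has 2 {12, 30}.
      Root 16: left subtree has 3 nodes {18, 15, 24}, right has 2 {8, 19}.
        Root 15: left subtree has 1 node {18}, right has 1 {24}.
        Root 19: left subtree has 1 node {8}, right has 0 { }.
      Root 12: left subtree has 0 nodes { }, right has 1 {30}.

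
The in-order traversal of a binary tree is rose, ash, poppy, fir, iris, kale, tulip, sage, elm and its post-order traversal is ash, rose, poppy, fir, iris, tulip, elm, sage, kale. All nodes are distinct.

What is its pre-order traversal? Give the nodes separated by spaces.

The last element of post-order is the root; it splits in-order into left and right subtrees.
Root kale: left subtree has 5 nodes {rose, ash, poppy, fir, iris}, right has 3 {tulip, sage, elm}.
  Root iris: left subtree has 4 nodes {rose, ash, poppy, fir}, right has 0 { }.
    Root fir: left subtree has 3 nodes {rose, ash, poppy}, right has 0 { }.
      Root poppy: left subtree has 2 nodes {rose, ash}, right has 0 { }.
        Root rose: left subtree has 0 nodes { }, right has 1 {ash}.
  Root sage: left subtree has 1 node {tulip}, right has 1 {elm}.

kale iris fir poppy rose ash sage tulip elm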